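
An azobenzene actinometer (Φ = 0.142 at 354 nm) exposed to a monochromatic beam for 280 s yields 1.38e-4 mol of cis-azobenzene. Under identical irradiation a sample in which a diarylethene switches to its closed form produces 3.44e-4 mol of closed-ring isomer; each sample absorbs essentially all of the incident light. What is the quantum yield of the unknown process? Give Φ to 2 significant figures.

Φ = 0.35

Photons absorbed by the actinometer: 1.38e-4 / 0.142 = 9.718e-4 mol.
Φ(unknown) = 3.44e-4 / 9.718e-4 = 0.35.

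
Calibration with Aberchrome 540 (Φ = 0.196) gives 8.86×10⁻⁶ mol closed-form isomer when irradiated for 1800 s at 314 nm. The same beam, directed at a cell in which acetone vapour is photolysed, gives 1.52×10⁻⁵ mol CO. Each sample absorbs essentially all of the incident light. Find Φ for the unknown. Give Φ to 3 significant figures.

Φ = 0.336

Photons absorbed by the actinometer: 8.86×10⁻⁶ / 0.196 = 4.520×10⁻⁵ mol.
Φ(unknown) = 1.52×10⁻⁵ / 4.520×10⁻⁵ = 0.336.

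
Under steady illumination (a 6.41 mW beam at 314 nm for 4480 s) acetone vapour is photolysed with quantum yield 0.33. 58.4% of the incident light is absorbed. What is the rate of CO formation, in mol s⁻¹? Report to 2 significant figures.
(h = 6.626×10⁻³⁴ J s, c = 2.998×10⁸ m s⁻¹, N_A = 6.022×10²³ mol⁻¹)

Photon energy at 314 nm: hc/λ = (6.626×10⁻³⁴)(2.998×10⁸)/(314×10⁻⁹) = 6.326×10⁻¹⁹ J.
Energy delivered: (6.41 mW)(4480 s) = 28.72 J.
Photons incident: 28.72 / 6.326×10⁻¹⁹ = 4.540×10¹⁹, i.e. 4.540×10¹⁹/6.022×10²³ = 7.539×10⁻⁵ mol.
Photons absorbed: 0.584 × 7.539×10⁻⁵ = 4.403×10⁻⁵ mol.
Product formed: 0.33 × 4.403×10⁻⁵ = 1.453×10⁻⁵ mol.
Rate: 1.453×10⁻⁵ / 4480 s = 3.2×10⁻⁹ mol s⁻¹.

3.2×10⁻⁹ mol s⁻¹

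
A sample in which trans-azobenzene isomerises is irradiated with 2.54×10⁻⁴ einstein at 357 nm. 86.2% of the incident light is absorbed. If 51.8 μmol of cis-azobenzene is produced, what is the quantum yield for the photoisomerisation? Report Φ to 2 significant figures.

Product: 51.8 μmol = 5.18×10⁻⁵ mol.
Photons absorbed: 0.862 × 2.54×10⁻⁴ = 2.189×10⁻⁴ mol.
Φ = 5.18×10⁻⁵ mol / 2.189×10⁻⁴ mol photons = 0.24.

Φ = 0.24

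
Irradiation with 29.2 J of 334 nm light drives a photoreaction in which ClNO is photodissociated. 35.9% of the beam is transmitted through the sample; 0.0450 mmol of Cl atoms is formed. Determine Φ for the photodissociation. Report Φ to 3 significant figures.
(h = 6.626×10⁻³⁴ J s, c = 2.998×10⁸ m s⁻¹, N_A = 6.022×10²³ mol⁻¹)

Product: 0.0450 mmol = 4.50×10⁻⁵ mol.
Photon energy at 334 nm: hc/λ = (6.626×10⁻³⁴)(2.998×10⁸)/(334×10⁻⁹) = 5.948×10⁻¹⁹ J.
Photons incident: 29.2 / 5.948×10⁻¹⁹ = 4.909×10¹⁹, i.e. 4.909×10¹⁹/6.022×10²³ = 8.152×10⁻⁵ mol.
Fraction absorbed: 1 − 35.9/100 = 0.6410.
Photons absorbed: 0.6410 × 8.152×10⁻⁵ = 5.225×10⁻⁵ mol.
Φ = 4.50×10⁻⁵ mol / 5.225×10⁻⁵ mol photons = 0.861.

Φ = 0.861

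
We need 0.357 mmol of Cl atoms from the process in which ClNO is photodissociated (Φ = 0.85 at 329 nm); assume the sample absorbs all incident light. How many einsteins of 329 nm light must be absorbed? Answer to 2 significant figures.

4.2e-4 einstein

Product: 0.357 mmol = 3.57e-4 mol.
Photons that must be absorbed: 3.57e-4 / 0.85 = 4.200e-4 mol.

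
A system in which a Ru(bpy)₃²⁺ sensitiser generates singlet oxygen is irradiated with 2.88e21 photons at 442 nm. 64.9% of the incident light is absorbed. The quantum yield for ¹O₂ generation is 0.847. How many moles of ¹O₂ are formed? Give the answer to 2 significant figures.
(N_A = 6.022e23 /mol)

Moles of photons: 2.88e21 / 6.022e23 = 0.004782 mol.
Photons absorbed: 0.649 × 0.004782 = 0.003104 mol.
Product: Φ × n_abs = 0.847 × 0.003104 = 0.002629 mol.

0.0026 mol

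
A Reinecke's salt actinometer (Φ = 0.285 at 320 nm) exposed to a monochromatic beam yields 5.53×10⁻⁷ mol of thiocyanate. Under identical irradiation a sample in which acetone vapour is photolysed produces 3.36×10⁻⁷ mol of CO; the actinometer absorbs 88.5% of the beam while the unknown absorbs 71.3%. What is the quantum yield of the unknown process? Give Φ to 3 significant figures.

Photons absorbed by the actinometer: 5.53×10⁻⁷ / 0.285 = 1.940×10⁻⁶ mol.
Incident flux: 1.940×10⁻⁶ / 0.885 = 2.192×10⁻⁶ einstein.
Absorbed by unknown: 0.713 × 2.192×10⁻⁶ = 1.563×10⁻⁶ mol.
Φ(unknown) = 3.36×10⁻⁷ / 1.563×10⁻⁶ = 0.215.

Φ = 0.215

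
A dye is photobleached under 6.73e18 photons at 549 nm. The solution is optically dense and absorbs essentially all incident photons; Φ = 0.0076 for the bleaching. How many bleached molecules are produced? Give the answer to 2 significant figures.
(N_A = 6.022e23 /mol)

Moles of photons: 6.73e18 / 6.022e23 = 1.118e-5 mol.
Product: Φ × n_abs = 0.0076 × 1.118e-5 = 8.497e-8 mol.
As a count: 8.497e-8 × 6.022e23 = 5.1e16.

5.1e16 bleached molecules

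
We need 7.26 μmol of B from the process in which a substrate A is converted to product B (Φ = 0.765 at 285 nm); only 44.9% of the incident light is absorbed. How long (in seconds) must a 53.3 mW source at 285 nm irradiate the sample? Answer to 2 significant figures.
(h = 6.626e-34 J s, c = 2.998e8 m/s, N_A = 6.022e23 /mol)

Product: 7.26 μmol = 7.26e-6 mol.
Photons that must be absorbed: 7.26e-6 / 0.765 = 9.490e-6 mol.
Incident photons needed: 9.490e-6 / 0.449 = 2.114e-5 mol.
Photon energy: hc/λ = 6.970e-19 J; per mole, 4.197e5 J mol⁻¹.
Energy required: 2.114e-5 × 4.197e5 = 8.872 J.
Time: 8.872 J / 0.0533 W = 170 s.

t ≈ 170 s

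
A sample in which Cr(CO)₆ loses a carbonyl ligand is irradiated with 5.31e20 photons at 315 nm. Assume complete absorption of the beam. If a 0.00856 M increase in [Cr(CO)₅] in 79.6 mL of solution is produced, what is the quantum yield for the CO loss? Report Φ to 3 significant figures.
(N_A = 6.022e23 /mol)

Product: (0.00856 M)(0.0796 L) = 6.814e-4 mol.
Moles of photons: 5.31e20 / 6.022e23 = 8.818e-4 mol.
Φ = 6.814e-4 mol / 8.818e-4 mol photons = 0.773.

Φ = 0.773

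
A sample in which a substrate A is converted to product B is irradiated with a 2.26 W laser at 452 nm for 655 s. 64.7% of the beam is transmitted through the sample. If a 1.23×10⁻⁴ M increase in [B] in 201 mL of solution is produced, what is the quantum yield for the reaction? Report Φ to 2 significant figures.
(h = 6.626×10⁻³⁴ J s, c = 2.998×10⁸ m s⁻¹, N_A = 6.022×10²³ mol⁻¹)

Product: (1.23×10⁻⁴ M)(0.201 L) = 2.472×10⁻⁵ mol.
Photon energy at 452 nm: hc/λ = (6.626×10⁻³⁴)(2.998×10⁸)/(452×10⁻⁹) = 4.395×10⁻¹⁹ J.
Energy delivered: (2.26 W)(655 s) = 1480 J.
Photons incident: 1480 / 4.395×10⁻¹⁹ = 3.367×10²¹, i.e. 3.367×10²¹/6.022×10²³ = 0.005591 mol.
Fraction absorbed: 1 − 64.7/100 = 0.3530.
Photons absorbed: 0.3530 × 0.005591 = 0.001974 mol.
Φ = 2.472×10⁻⁵ mol / 0.001974 mol photons = 0.013.

Φ = 0.013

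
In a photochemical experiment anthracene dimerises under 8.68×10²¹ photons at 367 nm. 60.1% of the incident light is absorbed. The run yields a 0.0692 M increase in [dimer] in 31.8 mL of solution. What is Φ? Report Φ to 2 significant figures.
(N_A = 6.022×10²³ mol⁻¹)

Φ = 0.25

Product: (0.0692 M)(0.0318 L) = 0.002201 mol.
Moles of photons: 8.68×10²¹ / 6.022×10²³ = 0.01441 mol.
Photons absorbed: 0.601 × 0.01441 = 0.008660 mol.
Φ = 0.002201 mol / 0.008660 mol photons = 0.25.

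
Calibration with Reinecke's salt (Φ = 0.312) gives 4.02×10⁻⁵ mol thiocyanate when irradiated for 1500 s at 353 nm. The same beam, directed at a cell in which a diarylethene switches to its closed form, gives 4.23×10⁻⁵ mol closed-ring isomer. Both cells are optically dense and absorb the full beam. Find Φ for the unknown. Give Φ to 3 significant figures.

Φ = 0.328

Photons absorbed by the actinometer: 4.02×10⁻⁵ / 0.312 = 1.288×10⁻⁴ mol.
Φ(unknown) = 4.23×10⁻⁵ / 1.288×10⁻⁴ = 0.328.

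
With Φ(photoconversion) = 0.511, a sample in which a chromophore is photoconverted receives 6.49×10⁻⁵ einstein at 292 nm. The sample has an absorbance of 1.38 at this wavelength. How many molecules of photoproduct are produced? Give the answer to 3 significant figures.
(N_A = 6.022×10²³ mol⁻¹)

Fraction absorbed: 1 − 10^(−1.38) = 0.9583.
Photons absorbed: 0.9583 × 6.49×10⁻⁵ = 6.219×10⁻⁵ mol.
Product: Φ × n_abs = 0.511 × 6.219×10⁻⁵ = 3.178×10⁻⁵ mol.
As a count: 3.178×10⁻⁵ × 6.022×10²³ = 1.91×10¹⁹.

1.91×10¹⁹ molecules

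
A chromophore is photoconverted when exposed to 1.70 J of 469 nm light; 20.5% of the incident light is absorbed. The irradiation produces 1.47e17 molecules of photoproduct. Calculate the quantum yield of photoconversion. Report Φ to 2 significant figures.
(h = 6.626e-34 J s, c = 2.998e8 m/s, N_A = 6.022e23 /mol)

Φ = 0.18

Product: 1.47e17 / 6.022e23 = 2.441e-7 mol.
Photon energy at 469 nm: hc/λ = (6.626e-34)(2.998e8)/(469e-9) = 4.236e-19 J.
Photons incident: 1.70 / 4.236e-19 = 4.013e18, i.e. 4.013e18/6.022e23 = 6.664e-6 mol.
Photons absorbed: 0.205 × 6.664e-6 = 1.366e-6 mol.
Φ = 2.441e-7 mol / 1.366e-6 mol photons = 0.18.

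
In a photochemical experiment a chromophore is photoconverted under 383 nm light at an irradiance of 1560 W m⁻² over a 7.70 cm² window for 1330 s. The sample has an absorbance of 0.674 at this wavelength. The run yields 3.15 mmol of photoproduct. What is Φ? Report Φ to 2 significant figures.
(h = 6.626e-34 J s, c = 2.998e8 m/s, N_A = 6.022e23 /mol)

Product: 3.15 mmol = 0.00315 mol.
Photon energy at 383 nm: hc/λ = (6.626e-34)(2.998e8)/(383e-9) = 5.187e-19 J.
Energy delivered: (1560 W m⁻²)(7.70e-4 m²)(1330 s) = 1598 J.
Photons incident: 1598 / 5.187e-19 = 3.081e21, i.e. 3.081e21/6.022e23 = 0.005116 mol.
Fraction absorbed: 1 − 10^(−0.674) = 0.7882.
Photons absorbed: 0.7882 × 0.005116 = 0.004032 mol.
Φ = 0.00315 mol / 0.004032 mol photons = 0.78.

Φ = 0.78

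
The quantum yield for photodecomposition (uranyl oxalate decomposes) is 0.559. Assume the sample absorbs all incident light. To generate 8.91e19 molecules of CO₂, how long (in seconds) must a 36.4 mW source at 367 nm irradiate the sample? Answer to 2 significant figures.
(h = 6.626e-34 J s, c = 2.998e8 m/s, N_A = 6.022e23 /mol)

t ≈ 2400 s

Product: 8.91e19 / 6.022e23 = 1.480e-4 mol.
Photons that must be absorbed: 1.480e-4 / 0.559 = 2.648e-4 mol.
Photon energy: hc/λ = 5.413e-19 J; per mole, 3.260e5 J mol⁻¹.
Energy required: 2.648e-4 × 3.260e5 = 86.32 J.
Time: 86.32 J / 0.0364 W = 2400 s.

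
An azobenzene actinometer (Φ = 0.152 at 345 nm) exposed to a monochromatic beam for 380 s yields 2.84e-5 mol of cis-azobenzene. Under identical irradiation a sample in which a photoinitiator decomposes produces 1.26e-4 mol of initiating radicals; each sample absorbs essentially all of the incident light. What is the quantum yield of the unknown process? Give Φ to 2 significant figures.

Φ = 0.67

Photons absorbed by the actinometer: 2.84e-5 / 0.152 = 1.868e-4 mol.
Φ(unknown) = 1.26e-4 / 1.868e-4 = 0.67.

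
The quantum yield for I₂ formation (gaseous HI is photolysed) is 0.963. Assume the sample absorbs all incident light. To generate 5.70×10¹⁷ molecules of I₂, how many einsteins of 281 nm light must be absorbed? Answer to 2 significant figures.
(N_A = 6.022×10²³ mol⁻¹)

9.8×10⁻⁷ einstein

Product: 5.70×10¹⁷ / 6.022×10²³ = 9.465×10⁻⁷ mol.
Photons that must be absorbed: 9.465×10⁻⁷ / 0.963 = 9.829×10⁻⁷ mol.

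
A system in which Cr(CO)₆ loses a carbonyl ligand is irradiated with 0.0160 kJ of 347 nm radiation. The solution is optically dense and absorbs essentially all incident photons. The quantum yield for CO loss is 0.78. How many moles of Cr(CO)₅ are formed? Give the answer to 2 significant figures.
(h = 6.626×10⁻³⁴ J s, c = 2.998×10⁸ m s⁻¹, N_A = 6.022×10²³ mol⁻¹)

Photon energy at 347 nm: hc/λ = (6.626×10⁻³⁴)(2.998×10⁸)/(347×10⁻⁹) = 5.725×10⁻¹⁹ J.
Incident energy: 0.0160 kJ = 16.0 J.
Photons incident: 16.0 / 5.725×10⁻¹⁹ = 2.795×10¹⁹, i.e. 2.795×10¹⁹/6.022×10²³ = 4.641×10⁻⁵ mol.
Product: Φ × n_abs = 0.78 × 4.641×10⁻⁵ = 3.620×10⁻⁵ mol.

3.6×10⁻⁵ mol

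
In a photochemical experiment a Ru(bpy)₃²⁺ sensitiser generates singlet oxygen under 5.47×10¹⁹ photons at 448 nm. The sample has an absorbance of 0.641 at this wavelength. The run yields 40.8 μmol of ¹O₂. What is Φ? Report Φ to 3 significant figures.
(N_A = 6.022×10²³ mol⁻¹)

Φ = 0.582

Product: 40.8 μmol = 4.08×10⁻⁵ mol.
Moles of photons: 5.47×10¹⁹ / 6.022×10²³ = 9.083×10⁻⁵ mol.
Fraction absorbed: 1 − 10^(−0.641) = 0.7714.
Photons absorbed: 0.7714 × 9.083×10⁻⁵ = 7.007×10⁻⁵ mol.
Φ = 4.08×10⁻⁵ mol / 7.007×10⁻⁵ mol photons = 0.582.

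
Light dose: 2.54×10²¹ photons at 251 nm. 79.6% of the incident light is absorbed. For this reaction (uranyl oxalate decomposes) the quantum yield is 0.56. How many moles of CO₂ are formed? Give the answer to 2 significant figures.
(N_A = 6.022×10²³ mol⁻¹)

Moles of photons: 2.54×10²¹ / 6.022×10²³ = 0.004218 mol.
Photons absorbed: 0.796 × 0.004218 = 0.003358 mol.
Product: Φ × n_abs = 0.56 × 0.003358 = 0.001880 mol.

0.0019 mol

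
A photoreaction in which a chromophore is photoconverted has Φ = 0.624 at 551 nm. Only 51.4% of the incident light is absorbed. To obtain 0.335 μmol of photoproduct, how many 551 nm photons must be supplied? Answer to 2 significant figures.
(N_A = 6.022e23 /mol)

6.3e17 photons

Product: 0.335 μmol = 3.35e-7 mol.
Photons that must be absorbed: 3.35e-7 / 0.624 = 5.369e-7 mol.
Incident photons needed: 5.369e-7 / 0.514 = 1.045e-6 mol.
Photon count: 1.045e-6 × 6.022e23 = 6.3e17.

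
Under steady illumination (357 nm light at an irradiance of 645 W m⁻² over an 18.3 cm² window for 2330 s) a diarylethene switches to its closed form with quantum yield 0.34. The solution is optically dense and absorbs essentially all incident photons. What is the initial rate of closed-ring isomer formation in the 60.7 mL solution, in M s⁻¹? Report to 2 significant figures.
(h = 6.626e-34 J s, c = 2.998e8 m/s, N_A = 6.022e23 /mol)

2.0e-5 M s⁻¹

Photon energy at 357 nm: hc/λ = (6.626e-34)(2.998e8)/(357e-9) = 5.564e-19 J.
Energy delivered: (645 W m⁻²)(18.3e-4 m²)(2330 s) = 2750 J.
Photons incident: 2750 / 5.564e-19 = 4.942e21, i.e. 4.942e21/6.022e23 = 0.008207 mol.
Product formed: 0.34 × 0.008207 = 0.002790 mol.
Rate: 0.002790 mol / (2330 s × 0.0607 L) = 2.0e-5 M s⁻¹.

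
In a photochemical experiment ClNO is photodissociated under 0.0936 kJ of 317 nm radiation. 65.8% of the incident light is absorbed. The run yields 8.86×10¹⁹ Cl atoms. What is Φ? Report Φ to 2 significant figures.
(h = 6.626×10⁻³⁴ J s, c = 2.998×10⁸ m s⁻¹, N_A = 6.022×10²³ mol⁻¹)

Φ = 0.90

Product: 8.86×10¹⁹ / 6.022×10²³ = 1.471×10⁻⁴ mol.
Photon energy at 317 nm: hc/λ = (6.626×10⁻³⁴)(2.998×10⁸)/(317×10⁻⁹) = 6.266×10⁻¹⁹ J.
Incident energy: 0.0936 kJ = 93.6 J.
Photons incident: 93.6 / 6.266×10⁻¹⁹ = 1.494×10²⁰, i.e. 1.494×10²⁰/6.022×10²³ = 2.481×10⁻⁴ mol.
Photons absorbed: 0.658 × 2.481×10⁻⁴ = 1.632×10⁻⁴ mol.
Φ = 1.471×10⁻⁴ mol / 1.632×10⁻⁴ mol photons = 0.90.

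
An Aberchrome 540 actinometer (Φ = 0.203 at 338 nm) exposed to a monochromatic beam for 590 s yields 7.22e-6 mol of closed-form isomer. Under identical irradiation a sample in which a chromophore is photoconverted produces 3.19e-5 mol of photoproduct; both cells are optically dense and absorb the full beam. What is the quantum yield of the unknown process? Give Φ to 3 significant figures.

Φ = 0.897

Photons absorbed by the actinometer: 7.22e-6 / 0.203 = 3.557e-5 mol.
Φ(unknown) = 3.19e-5 / 3.557e-5 = 0.897.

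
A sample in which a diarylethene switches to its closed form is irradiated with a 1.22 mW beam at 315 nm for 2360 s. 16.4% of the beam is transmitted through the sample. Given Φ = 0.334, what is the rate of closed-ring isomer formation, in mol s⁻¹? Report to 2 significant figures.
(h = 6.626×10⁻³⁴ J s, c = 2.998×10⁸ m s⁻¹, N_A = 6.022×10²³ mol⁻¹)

9.0×10⁻¹⁰ mol s⁻¹

Photon energy at 315 nm: hc/λ = (6.626×10⁻³⁴)(2.998×10⁸)/(315×10⁻⁹) = 6.306×10⁻¹⁹ J.
Energy delivered: (1.22 mW)(2360 s) = 2.879 J.
Photons incident: 2.879 / 6.306×10⁻¹⁹ = 4.565×10¹⁸, i.e. 4.565×10¹⁸/6.022×10²³ = 7.581×10⁻⁶ mol.
Fraction absorbed: 1 − 16.4/100 = 0.8360.
Photons absorbed: 0.8360 × 7.581×10⁻⁶ = 6.338×10⁻⁶ mol.
Product formed: 0.334 × 6.338×10⁻⁶ = 2.117×10⁻⁶ mol.
Rate: 2.117×10⁻⁶ / 2360 s = 9.0×10⁻¹⁰ mol s⁻¹.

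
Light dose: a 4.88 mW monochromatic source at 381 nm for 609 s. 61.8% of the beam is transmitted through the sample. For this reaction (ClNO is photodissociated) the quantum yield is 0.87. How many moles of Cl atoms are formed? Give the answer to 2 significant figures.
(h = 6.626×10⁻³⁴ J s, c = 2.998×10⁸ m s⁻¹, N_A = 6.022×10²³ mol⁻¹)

3.1×10⁻⁶ mol

Photon energy at 381 nm: hc/λ = (6.626×10⁻³⁴)(2.998×10⁸)/(381×10⁻⁹) = 5.214×10⁻¹⁹ J.
Energy delivered: (4.88 mW)(609 s) = 2.972 J.
Photons incident: 2.972 / 5.214×10⁻¹⁹ = 5.700×10¹⁸, i.e. 5.700×10¹⁸/6.022×10²³ = 9.465×10⁻⁶ mol.
Fraction absorbed: 1 − 61.8/100 = 0.3820.
Photons absorbed: 0.3820 × 9.465×10⁻⁶ = 3.616×10⁻⁶ mol.
Product: Φ × n_abs = 0.87 × 3.616×10⁻⁶ = 3.146×10⁻⁶ mol.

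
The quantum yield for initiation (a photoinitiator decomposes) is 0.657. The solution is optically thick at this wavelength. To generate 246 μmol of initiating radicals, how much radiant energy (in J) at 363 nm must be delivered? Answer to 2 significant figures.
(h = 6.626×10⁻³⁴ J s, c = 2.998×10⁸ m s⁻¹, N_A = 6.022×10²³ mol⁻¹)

120 J

Product: 246 μmol = 2.46×10⁻⁴ mol.
Photons that must be absorbed: 2.46×10⁻⁴ / 0.657 = 3.744×10⁻⁴ mol.
Photon energy: hc/λ = 5.472×10⁻¹⁹ J; per mole, 3.295×10⁵ J mol⁻¹.
Energy required: 3.744×10⁻⁴ × 3.295×10⁵ = 120 J.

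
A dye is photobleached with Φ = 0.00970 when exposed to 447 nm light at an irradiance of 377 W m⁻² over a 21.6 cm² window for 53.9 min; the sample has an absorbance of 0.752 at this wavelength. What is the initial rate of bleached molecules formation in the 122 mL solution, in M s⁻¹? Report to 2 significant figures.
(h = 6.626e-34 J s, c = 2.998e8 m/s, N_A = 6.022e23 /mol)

2.0e-7 M s⁻¹

Photon energy at 447 nm: hc/λ = (6.626e-34)(2.998e8)/(447e-9) = 4.444e-19 J.
Energy delivered: (377 W m⁻²)(21.6e-4 m²)(3234 s) = 2634 J.
Photons incident: 2634 / 4.444e-19 = 5.927e21, i.e. 5.927e21/6.022e23 = 0.009842 mol.
Fraction absorbed: 1 − 10^(−0.752) = 0.8230.
Photons absorbed: 0.8230 × 0.009842 = 0.008100 mol.
Product formed: 0.00970 × 0.008100 = 7.857e-5 mol.
Rate: 7.857e-5 mol / (3234 s × 0.122 L) = 2.0e-7 M s⁻¹.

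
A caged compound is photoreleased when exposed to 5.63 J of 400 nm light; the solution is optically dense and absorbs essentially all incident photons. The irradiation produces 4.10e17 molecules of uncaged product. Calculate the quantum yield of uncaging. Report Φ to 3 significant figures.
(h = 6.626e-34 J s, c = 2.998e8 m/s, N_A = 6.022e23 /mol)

Product: 4.10e17 / 6.022e23 = 6.808e-7 mol.
Photon energy at 400 nm: hc/λ = (6.626e-34)(2.998e8)/(400e-9) = 4.966e-19 J.
Photons incident: 5.63 / 4.966e-19 = 1.134e19, i.e. 1.134e19/6.022e23 = 1.883e-5 mol.
Φ = 6.808e-7 mol / 1.883e-5 mol photons = 0.0362.

Φ = 0.0362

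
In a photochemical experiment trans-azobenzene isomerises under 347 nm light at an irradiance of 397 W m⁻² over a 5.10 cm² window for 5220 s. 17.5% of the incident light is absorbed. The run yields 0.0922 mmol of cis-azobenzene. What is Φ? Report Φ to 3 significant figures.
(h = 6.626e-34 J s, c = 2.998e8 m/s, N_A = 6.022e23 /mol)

Φ = 0.172

Product: 0.0922 mmol = 9.22e-5 mol.
Photon energy at 347 nm: hc/λ = (6.626e-34)(2.998e8)/(347e-9) = 5.725e-19 J.
Energy delivered: (397 W m⁻²)(5.10e-4 m²)(5220 s) = 1057 J.
Photons incident: 1057 / 5.725e-19 = 1.846e21, i.e. 1.846e21/6.022e23 = 0.003065 mol.
Photons absorbed: 0.175 × 0.003065 = 5.364e-4 mol.
Φ = 9.22e-5 mol / 5.364e-4 mol photons = 0.172.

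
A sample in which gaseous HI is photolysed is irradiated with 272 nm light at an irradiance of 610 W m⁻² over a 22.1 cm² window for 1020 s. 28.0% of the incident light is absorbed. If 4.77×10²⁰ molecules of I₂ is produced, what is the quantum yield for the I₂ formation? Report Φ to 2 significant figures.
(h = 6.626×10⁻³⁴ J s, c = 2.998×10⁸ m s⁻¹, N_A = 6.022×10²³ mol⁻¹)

Product: 4.77×10²⁰ / 6.022×10²³ = 7.921×10⁻⁴ mol.
Photon energy at 272 nm: hc/λ = (6.626×10⁻³⁴)(2.998×10⁸)/(272×10⁻⁹) = 7.303×10⁻¹⁹ J.
Energy delivered: (610 W m⁻²)(22.1×10⁻⁴ m²)(1020 s) = 1375 J.
Photons incident: 1375 / 7.303×10⁻¹⁹ = 1.883×10²¹, i.e. 1.883×10²¹/6.022×10²³ = 0.003127 mol.
Photons absorbed: 0.280 × 0.003127 = 8.756×10⁻⁴ mol.
Φ = 7.921×10⁻⁴ mol / 8.756×10⁻⁴ mol photons = 0.90.

Φ = 0.90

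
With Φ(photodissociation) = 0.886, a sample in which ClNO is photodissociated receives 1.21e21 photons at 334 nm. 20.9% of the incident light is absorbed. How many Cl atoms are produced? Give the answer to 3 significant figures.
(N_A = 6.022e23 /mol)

2.24e20 atoms

Moles of photons: 1.21e21 / 6.022e23 = 0.002009 mol.
Photons absorbed: 0.209 × 0.002009 = 4.199e-4 mol.
Product: Φ × n_abs = 0.886 × 4.199e-4 = 3.720e-4 mol.
As a count: 3.720e-4 × 6.022e23 = 2.24e20.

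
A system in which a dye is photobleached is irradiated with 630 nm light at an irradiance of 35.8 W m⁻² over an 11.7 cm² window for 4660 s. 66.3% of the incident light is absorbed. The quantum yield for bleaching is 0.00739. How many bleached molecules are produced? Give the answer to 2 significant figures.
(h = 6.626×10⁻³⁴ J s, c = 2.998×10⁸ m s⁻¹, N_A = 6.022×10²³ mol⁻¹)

3.0×10¹⁸ bleached molecules

Photon energy at 630 nm: hc/λ = (6.626×10⁻³⁴)(2.998×10⁸)/(630×10⁻⁹) = 3.153×10⁻¹⁹ J.
Energy delivered: (35.8 W m⁻²)(11.7×10⁻⁴ m²)(4660 s) = 195.2 J.
Photons incident: 195.2 / 3.153×10⁻¹⁹ = 6.191×10²⁰, i.e. 6.191×10²⁰/6.022×10²³ = 0.001028 mol.
Photons absorbed: 0.663 × 0.001028 = 6.816×10⁻⁴ mol.
Product: Φ × n_abs = 0.00739 × 6.816×10⁻⁴ = 5.037×10⁻⁶ mol.
As a count: 5.037×10⁻⁶ × 6.022×10²³ = 3.0×10¹⁸.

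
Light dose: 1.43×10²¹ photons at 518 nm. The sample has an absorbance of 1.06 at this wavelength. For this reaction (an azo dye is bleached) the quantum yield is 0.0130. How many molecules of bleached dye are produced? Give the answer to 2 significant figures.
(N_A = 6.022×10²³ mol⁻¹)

1.7×10¹⁹ molecules

Moles of photons: 1.43×10²¹ / 6.022×10²³ = 0.002375 mol.
Fraction absorbed: 1 − 10^(−1.06) = 0.9129.
Photons absorbed: 0.9129 × 0.002375 = 0.002168 mol.
Product: Φ × n_abs = 0.0130 × 0.002168 = 2.818×10⁻⁵ mol.
As a count: 2.818×10⁻⁵ × 6.022×10²³ = 1.7×10¹⁹.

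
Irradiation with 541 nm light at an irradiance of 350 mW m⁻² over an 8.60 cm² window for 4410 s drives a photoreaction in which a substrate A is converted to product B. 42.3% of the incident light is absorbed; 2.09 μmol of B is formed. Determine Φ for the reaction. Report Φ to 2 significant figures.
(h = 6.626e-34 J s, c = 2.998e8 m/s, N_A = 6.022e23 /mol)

Product: 2.09 μmol = 2.09e-6 mol.
Photon energy at 541 nm: hc/λ = (6.626e-34)(2.998e8)/(541e-9) = 3.672e-19 J.
Energy delivered: (350 mW m⁻²)(8.60e-4 m²)(4410 s) = 1.327 J.
Photons incident: 1.327 / 3.672e-19 = 3.614e18, i.e. 3.614e18/6.022e23 = 6.001e-6 mol.
Photons absorbed: 0.423 × 6.001e-6 = 2.538e-6 mol.
Φ = 2.09e-6 mol / 2.538e-6 mol photons = 0.82.

Φ = 0.82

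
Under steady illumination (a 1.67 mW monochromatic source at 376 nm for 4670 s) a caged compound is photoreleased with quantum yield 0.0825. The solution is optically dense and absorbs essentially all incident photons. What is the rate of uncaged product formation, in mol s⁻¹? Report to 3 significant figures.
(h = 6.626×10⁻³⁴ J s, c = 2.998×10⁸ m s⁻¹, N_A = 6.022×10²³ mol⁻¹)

4.33×10⁻¹⁰ mol s⁻¹

Photon energy at 376 nm: hc/λ = (6.626×10⁻³⁴)(2.998×10⁸)/(376×10⁻⁹) = 5.283×10⁻¹⁹ J.
Energy delivered: (1.67 mW)(4670 s) = 7.799 J.
Photons incident: 7.799 / 5.283×10⁻¹⁹ = 1.476×10¹⁹, i.e. 1.476×10¹⁹/6.022×10²³ = 2.451×10⁻⁵ mol.
Product formed: 0.0825 × 2.451×10⁻⁵ = 2.022×10⁻⁶ mol.
Rate: 2.022×10⁻⁶ / 4670 s = 4.33×10⁻¹⁰ mol s⁻¹.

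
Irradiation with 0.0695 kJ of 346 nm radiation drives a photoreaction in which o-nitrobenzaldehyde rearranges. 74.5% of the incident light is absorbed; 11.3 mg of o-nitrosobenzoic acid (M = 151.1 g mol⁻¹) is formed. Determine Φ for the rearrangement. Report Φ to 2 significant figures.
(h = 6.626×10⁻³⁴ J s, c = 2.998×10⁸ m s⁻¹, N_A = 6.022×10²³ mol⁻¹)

Product: 11.3 mg / 151.1 g mol⁻¹ = 7.478×10⁻⁵ mol.
Photon energy at 346 nm: hc/λ = (6.626×10⁻³⁴)(2.998×10⁸)/(346×10⁻⁹) = 5.741×10⁻¹⁹ J.
Incident energy: 0.0695 kJ = 69.5 J.
Photons incident: 69.5 / 5.741×10⁻¹⁹ = 1.211×10²⁰, i.e. 1.211×10²⁰/6.022×10²³ = 2.011×10⁻⁴ mol.
Photons absorbed: 0.745 × 2.011×10⁻⁴ = 1.498×10⁻⁴ mol.
Φ = 7.478×10⁻⁵ mol / 1.498×10⁻⁴ mol photons = 0.50.

Φ = 0.50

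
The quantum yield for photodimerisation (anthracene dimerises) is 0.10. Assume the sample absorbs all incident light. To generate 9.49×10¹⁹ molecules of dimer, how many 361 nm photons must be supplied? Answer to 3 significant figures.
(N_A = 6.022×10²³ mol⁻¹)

9.49×10²⁰ photons

Product: 9.49×10¹⁹ / 6.022×10²³ = 1.576×10⁻⁴ mol.
Photons that must be absorbed: 1.576×10⁻⁴ / 0.10 = 0.001576 mol.
Photon count: 0.001576 × 6.022×10²³ = 9.49×10²⁰.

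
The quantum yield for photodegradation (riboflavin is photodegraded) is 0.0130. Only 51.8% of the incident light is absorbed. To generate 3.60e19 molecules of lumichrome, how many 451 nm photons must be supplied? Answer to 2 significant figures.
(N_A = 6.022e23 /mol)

Product: 3.60e19 / 6.022e23 = 5.978e-5 mol.
Photons that must be absorbed: 5.978e-5 / 0.0130 = 0.004598 mol.
Incident photons needed: 0.004598 / 0.518 = 0.008876 mol.
Photon count: 0.008876 × 6.022e23 = 5.3e21.

5.3e21 photons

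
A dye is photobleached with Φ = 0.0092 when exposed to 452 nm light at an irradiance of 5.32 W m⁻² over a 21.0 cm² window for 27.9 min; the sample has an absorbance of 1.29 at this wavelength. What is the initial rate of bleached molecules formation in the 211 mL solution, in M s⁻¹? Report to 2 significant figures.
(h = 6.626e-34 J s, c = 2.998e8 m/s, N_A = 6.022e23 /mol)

1.7e-9 M s⁻¹

Photon energy at 452 nm: hc/λ = (6.626e-34)(2.998e8)/(452e-9) = 4.395e-19 J.
Energy delivered: (5.32 W m⁻²)(21.0e-4 m²)(1674 s) = 18.70 J.
Photons incident: 18.70 / 4.395e-19 = 4.255e19, i.e. 4.255e19/6.022e23 = 7.066e-5 mol.
Fraction absorbed: 1 − 10^(−1.29) = 0.9487.
Photons absorbed: 0.9487 × 7.066e-5 = 6.704e-5 mol.
Product formed: 0.0092 × 6.704e-5 = 6.168e-7 mol.
Rate: 6.168e-7 mol / (1674 s × 0.211 L) = 1.7e-9 M s⁻¹.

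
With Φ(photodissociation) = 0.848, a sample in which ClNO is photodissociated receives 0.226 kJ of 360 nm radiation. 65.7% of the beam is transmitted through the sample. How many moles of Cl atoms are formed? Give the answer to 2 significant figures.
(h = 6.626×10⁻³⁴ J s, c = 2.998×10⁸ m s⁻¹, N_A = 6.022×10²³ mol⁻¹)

2.0×10⁻⁴ mol

Photon energy at 360 nm: hc/λ = (6.626×10⁻³⁴)(2.998×10⁸)/(360×10⁻⁹) = 5.518×10⁻¹⁹ J.
Incident energy: 0.226 kJ = 226 J.
Photons incident: 226 / 5.518×10⁻¹⁹ = 4.096×10²⁰, i.e. 4.096×10²⁰/6.022×10²³ = 6.802×10⁻⁴ mol.
Fraction absorbed: 1 − 65.7/100 = 0.3430.
Photons absorbed: 0.3430 × 6.802×10⁻⁴ = 2.333×10⁻⁴ mol.
Product: Φ × n_abs = 0.848 × 2.333×10⁻⁴ = 1.978×10⁻⁴ mol.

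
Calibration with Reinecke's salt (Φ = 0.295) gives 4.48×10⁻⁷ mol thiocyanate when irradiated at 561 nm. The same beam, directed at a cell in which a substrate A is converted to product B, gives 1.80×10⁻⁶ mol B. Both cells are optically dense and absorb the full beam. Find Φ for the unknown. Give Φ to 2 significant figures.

Photons absorbed by the actinometer: 4.48×10⁻⁷ / 0.295 = 1.519×10⁻⁶ mol.
Φ(unknown) = 1.80×10⁻⁶ / 1.519×10⁻⁶ = 1.2.

Φ = 1.2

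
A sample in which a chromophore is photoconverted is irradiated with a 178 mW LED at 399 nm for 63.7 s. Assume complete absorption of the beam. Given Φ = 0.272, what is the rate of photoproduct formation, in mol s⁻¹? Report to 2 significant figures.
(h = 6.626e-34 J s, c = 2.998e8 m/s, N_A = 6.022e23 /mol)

Photon energy at 399 nm: hc/λ = (6.626e-34)(2.998e8)/(399e-9) = 4.979e-19 J.
Energy delivered: (178 mW)(63.7 s) = 11.34 J.
Photons incident: 11.34 / 4.979e-19 = 2.278e19, i.e. 2.278e19/6.022e23 = 3.783e-5 mol.
Product formed: 0.272 × 3.783e-5 = 1.029e-5 mol.
Rate: 1.029e-5 / 63.7 s = 1.6e-7 mol s⁻¹.

1.6e-7 mol s⁻¹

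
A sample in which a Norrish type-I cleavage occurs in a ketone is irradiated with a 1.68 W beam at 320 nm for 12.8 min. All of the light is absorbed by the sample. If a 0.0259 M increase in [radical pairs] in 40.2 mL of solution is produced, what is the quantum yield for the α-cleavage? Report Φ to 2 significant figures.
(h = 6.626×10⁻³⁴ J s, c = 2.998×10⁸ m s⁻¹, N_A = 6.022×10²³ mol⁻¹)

Product: (0.0259 M)(0.0402 L) = 0.001041 mol.
Photon energy at 320 nm: hc/λ = (6.626×10⁻³⁴)(2.998×10⁸)/(320×10⁻⁹) = 6.208×10⁻¹⁹ J.
Energy delivered: (1.68 W)(768 s) = 1290 J.
Photons incident: 1290 / 6.208×10⁻¹⁹ = 2.078×10²¹, i.e. 2.078×10²¹/6.022×10²³ = 0.003451 mol.
Φ = 0.001041 mol / 0.003451 mol photons = 0.30.

Φ = 0.30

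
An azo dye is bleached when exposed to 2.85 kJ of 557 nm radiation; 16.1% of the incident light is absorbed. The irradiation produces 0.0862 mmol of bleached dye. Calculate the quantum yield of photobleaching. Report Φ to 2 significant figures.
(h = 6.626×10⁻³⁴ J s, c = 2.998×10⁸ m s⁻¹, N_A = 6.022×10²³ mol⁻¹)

Product: 0.0862 mmol = 8.62×10⁻⁵ mol.
Photon energy at 557 nm: hc/λ = (6.626×10⁻³⁴)(2.998×10⁸)/(557×10⁻⁹) = 3.566×10⁻¹⁹ J.
Incident energy: 2.85 kJ = 2850 J.
Photons incident: 2850 / 3.566×10⁻¹⁹ = 7.992×10²¹, i.e. 7.992×10²¹/6.022×10²³ = 0.01327 mol.
Photons absorbed: 0.161 × 0.01327 = 0.002136 mol.
Φ = 8.62×10⁻⁵ mol / 0.002136 mol photons = 0.040.

Φ = 0.040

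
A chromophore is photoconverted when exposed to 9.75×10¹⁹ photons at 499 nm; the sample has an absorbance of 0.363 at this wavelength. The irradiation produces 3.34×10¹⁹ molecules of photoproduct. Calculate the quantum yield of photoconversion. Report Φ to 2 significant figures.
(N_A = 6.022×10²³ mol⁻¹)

Product: 3.34×10¹⁹ / 6.022×10²³ = 5.546×10⁻⁵ mol.
Moles of photons: 9.75×10¹⁹ / 6.022×10²³ = 1.619×10⁻⁴ mol.
Fraction absorbed: 1 − 10^(−0.363) = 0.5665.
Photons absorbed: 0.5665 × 1.619×10⁻⁴ = 9.172×10⁻⁵ mol.
Φ = 5.546×10⁻⁵ mol / 9.172×10⁻⁵ mol photons = 0.60.

Φ = 0.60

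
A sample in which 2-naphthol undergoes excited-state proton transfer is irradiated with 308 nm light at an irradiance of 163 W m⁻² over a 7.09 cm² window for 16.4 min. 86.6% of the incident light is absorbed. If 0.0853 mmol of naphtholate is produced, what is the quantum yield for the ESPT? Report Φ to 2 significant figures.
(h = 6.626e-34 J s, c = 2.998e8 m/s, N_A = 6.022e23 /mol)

Φ = 0.34

Product: 0.0853 mmol = 8.53e-5 mol.
Photon energy at 308 nm: hc/λ = (6.626e-34)(2.998e8)/(308e-9) = 6.450e-19 J.
Energy delivered: (163 W m⁻²)(7.09e-4 m²)(984 s) = 113.7 J.
Photons incident: 113.7 / 6.450e-19 = 1.763e20, i.e. 1.763e20/6.022e23 = 2.928e-4 mol.
Photons absorbed: 0.866 × 2.928e-4 = 2.536e-4 mol.
Φ = 8.53e-5 mol / 2.536e-4 mol photons = 0.34.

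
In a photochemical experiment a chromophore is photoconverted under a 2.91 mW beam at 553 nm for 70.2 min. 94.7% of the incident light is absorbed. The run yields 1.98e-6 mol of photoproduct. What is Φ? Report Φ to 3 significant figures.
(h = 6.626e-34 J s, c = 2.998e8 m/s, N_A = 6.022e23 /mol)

Φ = 0.0369

Photon energy at 553 nm: hc/λ = (6.626e-34)(2.998e8)/(553e-9) = 3.592e-19 J.
Energy delivered: (2.91 mW)(4212 s) = 12.26 J.
Photons incident: 12.26 / 3.592e-19 = 3.413e19, i.e. 3.413e19/6.022e23 = 5.668e-5 mol.
Photons absorbed: 0.947 × 5.668e-5 = 5.368e-5 mol.
Φ = 1.98e-6 mol / 5.368e-5 mol photons = 0.0369.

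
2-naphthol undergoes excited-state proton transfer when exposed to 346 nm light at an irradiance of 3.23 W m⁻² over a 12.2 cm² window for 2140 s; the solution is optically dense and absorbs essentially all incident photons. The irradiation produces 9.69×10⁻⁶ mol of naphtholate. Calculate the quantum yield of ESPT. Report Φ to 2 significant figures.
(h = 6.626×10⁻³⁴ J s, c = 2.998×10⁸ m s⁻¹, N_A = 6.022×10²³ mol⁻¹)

Photon energy at 346 nm: hc/λ = (6.626×10⁻³⁴)(2.998×10⁸)/(346×10⁻⁹) = 5.741×10⁻¹⁹ J.
Energy delivered: (3.23 W m⁻²)(12.2×10⁻⁴ m²)(2140 s) = 8.433 J.
Photons incident: 8.433 / 5.741×10⁻¹⁹ = 1.469×10¹⁹, i.e. 1.469×10¹⁹/6.022×10²³ = 2.439×10⁻⁵ mol.
Φ = 9.69×10⁻⁶ mol / 2.439×10⁻⁵ mol photons = 0.40.

Φ = 0.40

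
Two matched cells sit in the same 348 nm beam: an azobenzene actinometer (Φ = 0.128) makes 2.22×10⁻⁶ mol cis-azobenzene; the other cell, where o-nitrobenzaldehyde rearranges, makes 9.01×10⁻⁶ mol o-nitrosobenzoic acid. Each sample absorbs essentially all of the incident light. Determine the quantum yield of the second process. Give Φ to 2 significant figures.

Photons absorbed by the actinometer: 2.22×10⁻⁶ / 0.128 = 1.734×10⁻⁵ mol.
Φ(unknown) = 9.01×10⁻⁶ / 1.734×10⁻⁵ = 0.52.

Φ = 0.52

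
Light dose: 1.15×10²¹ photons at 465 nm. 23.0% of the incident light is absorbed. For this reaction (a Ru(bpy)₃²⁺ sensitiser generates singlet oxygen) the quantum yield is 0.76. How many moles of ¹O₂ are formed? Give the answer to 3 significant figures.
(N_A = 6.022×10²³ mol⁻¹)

3.34×10⁻⁴ mol

Moles of photons: 1.15×10²¹ / 6.022×10²³ = 0.001910 mol.
Photons absorbed: 0.230 × 0.001910 = 4.393×10⁻⁴ mol.
Product: Φ × n_abs = 0.76 × 4.393×10⁻⁴ = 3.339×10⁻⁴ mol.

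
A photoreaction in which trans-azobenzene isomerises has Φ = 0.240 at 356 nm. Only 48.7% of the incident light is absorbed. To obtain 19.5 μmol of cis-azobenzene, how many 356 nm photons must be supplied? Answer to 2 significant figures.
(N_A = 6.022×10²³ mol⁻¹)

1.0×10²⁰ photons

Product: 19.5 μmol = 1.95×10⁻⁵ mol.
Photons that must be absorbed: 1.95×10⁻⁵ / 0.240 = 8.125×10⁻⁵ mol.
Incident photons needed: 8.125×10⁻⁵ / 0.487 = 1.668×10⁻⁴ mol.
Photon count: 1.668×10⁻⁴ × 6.022×10²³ = 1.0×10²⁰.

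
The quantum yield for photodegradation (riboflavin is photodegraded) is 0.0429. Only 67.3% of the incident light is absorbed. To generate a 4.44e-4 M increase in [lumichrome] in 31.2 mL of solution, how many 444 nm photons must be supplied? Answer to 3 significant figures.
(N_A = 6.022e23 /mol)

2.89e20 photons

Product: (4.44e-4 M)(0.0312 L) = 1.385e-5 mol.
Photons that must be absorbed: 1.385e-5 / 0.0429 = 3.228e-4 mol.
Incident photons needed: 3.228e-4 / 0.673 = 4.796e-4 mol.
Photon count: 4.796e-4 × 6.022e23 = 2.89e20.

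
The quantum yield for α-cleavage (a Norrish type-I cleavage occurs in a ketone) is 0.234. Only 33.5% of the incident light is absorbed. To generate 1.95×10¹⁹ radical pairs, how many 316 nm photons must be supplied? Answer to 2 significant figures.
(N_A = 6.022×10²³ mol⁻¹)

2.5×10²⁰ photons

Product: 1.95×10¹⁹ / 6.022×10²³ = 3.238×10⁻⁵ mol.
Photons that must be absorbed: 3.238×10⁻⁵ / 0.234 = 1.384×10⁻⁴ mol.
Incident photons needed: 1.384×10⁻⁴ / 0.335 = 4.131×10⁻⁴ mol.
Photon count: 4.131×10⁻⁴ × 6.022×10²³ = 2.5×10²⁰.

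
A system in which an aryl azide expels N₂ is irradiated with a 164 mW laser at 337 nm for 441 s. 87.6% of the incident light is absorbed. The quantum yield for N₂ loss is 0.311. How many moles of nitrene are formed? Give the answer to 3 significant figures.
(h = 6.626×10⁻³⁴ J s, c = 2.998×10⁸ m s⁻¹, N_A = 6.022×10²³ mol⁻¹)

5.55×10⁻⁵ mol

Photon energy at 337 nm: hc/λ = (6.626×10⁻³⁴)(2.998×10⁸)/(337×10⁻⁹) = 5.895×10⁻¹⁹ J.
Energy delivered: (164 mW)(441 s) = 72.32 J.
Photons incident: 72.32 / 5.895×10⁻¹⁹ = 1.227×10²⁰, i.e. 1.227×10²⁰/6.022×10²³ = 2.038×10⁻⁴ mol.
Photons absorbed: 0.876 × 2.038×10⁻⁴ = 1.785×10⁻⁴ mol.
Product: Φ × n_abs = 0.311 × 1.785×10⁻⁴ = 5.551×10⁻⁵ mol.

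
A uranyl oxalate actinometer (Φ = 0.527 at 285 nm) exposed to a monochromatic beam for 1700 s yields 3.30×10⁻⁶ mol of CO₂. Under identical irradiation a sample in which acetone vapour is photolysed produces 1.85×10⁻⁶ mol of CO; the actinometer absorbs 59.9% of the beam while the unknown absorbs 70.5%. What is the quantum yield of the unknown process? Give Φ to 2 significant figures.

Φ = 0.25

Photons absorbed by the actinometer: 3.30×10⁻⁶ / 0.527 = 6.262×10⁻⁶ mol.
Incident flux: 6.262×10⁻⁶ / 0.599 = 1.045×10⁻⁵ einstein.
Absorbed by unknown: 0.705 × 1.045×10⁻⁵ = 7.367×10⁻⁶ mol.
Φ(unknown) = 1.85×10⁻⁶ / 7.367×10⁻⁶ = 0.25.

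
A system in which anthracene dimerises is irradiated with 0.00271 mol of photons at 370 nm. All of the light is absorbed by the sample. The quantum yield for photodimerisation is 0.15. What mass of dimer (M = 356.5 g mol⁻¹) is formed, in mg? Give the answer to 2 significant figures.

140 mg

Product: Φ × n_abs = 0.15 × 0.00271 = 4.065×10⁻⁴ mol.
Mass: 4.065×10⁻⁴ × 356.5 = 0.1449 g = 140 mg.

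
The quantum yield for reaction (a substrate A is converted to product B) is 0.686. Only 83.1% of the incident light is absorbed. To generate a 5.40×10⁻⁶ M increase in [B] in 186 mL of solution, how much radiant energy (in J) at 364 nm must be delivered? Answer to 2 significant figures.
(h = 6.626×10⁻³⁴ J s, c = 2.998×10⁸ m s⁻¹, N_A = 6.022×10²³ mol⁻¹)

0.58 J

Product: (5.40×10⁻⁶ M)(0.186 L) = 1.004×10⁻⁶ mol.
Photons that must be absorbed: 1.004×10⁻⁶ / 0.686 = 1.464×10⁻⁶ mol.
Incident photons needed: 1.464×10⁻⁶ / 0.831 = 1.762×10⁻⁶ mol.
Photon energy: hc/λ = 5.457×10⁻¹⁹ J; per mole, 3.286×10⁵ J mol⁻¹.
Energy required: 1.762×10⁻⁶ × 3.286×10⁵ = 0.58 J.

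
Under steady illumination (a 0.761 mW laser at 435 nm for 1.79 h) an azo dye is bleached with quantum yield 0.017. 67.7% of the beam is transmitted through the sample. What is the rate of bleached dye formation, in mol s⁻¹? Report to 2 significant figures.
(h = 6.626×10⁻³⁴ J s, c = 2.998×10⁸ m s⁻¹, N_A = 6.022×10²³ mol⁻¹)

1.5×10⁻¹¹ mol s⁻¹

Photon energy at 435 nm: hc/λ = (6.626×10⁻³⁴)(2.998×10⁸)/(435×10⁻⁹) = 4.567×10⁻¹⁹ J.
Energy delivered: (0.761 mW)(6444 s) = 4.904 J.
Photons incident: 4.904 / 4.567×10⁻¹⁹ = 1.074×10¹⁹, i.e. 1.074×10¹⁹/6.022×10²³ = 1.783×10⁻⁵ mol.
Fraction absorbed: 1 − 67.7/100 = 0.3230.
Photons absorbed: 0.3230 × 1.783×10⁻⁵ = 5.759×10⁻⁶ mol.
Product formed: 0.017 × 5.759×10⁻⁶ = 9.790×10⁻⁸ mol.
Rate: 9.790×10⁻⁸ / 6444 s = 1.5×10⁻¹¹ mol s⁻¹.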